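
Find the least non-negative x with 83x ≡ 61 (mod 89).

The inverse of 83 mod 89 is 74 (since 83·74 = 6142 ≡ 1).
So x ≡ 74·61 = 4514 ≡ 64 (mod 89).
Check: 83·64 = 5312 = 59·89 + 61.

64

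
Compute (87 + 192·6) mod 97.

75

192·6 = 1152.
Dividing 1152 by 97 gives quotient 11 and remainder 85.
(87 + 85) mod 97 = 75.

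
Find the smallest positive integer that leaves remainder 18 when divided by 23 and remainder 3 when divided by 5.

x ≡ 3 (mod 5) gives x ∈ {3, 8, 13, 18}.
The first of these with x mod 23 = 18 is 18.

18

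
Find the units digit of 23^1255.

7

Last digits of 3^n: 3, 9, 7, 1 (period 4).
1255 mod 4 = 3, so the last digit matches 3^3 = 7.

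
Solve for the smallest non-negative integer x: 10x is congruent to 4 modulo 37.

30

The inverse of 10 mod 37 is 26 (since 10·26 = 260 ≡ 1).
Multiplying both sides by 26: x ≡ 26·4 = 104 ≡ 30 (mod 37).
Check: 10·30 = 300 = 8·37 + 4.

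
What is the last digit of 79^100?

Powers of 9 mod 10 repeat with period 2: 9, 1.
100 mod 2 = 0, so the last digit matches 9^2 = 1.

1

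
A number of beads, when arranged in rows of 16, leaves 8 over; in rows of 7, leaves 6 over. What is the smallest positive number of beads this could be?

x ≡ 6 (mod 7) gives x ∈ {6, 13, 20, 27, 34, 41, 48, 55, …}.
The first of these with x mod 16 = 8 is 104.

104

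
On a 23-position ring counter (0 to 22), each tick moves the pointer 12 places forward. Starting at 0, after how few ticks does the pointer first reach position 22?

21

The inverse of 12 mod 23 is 2 (since 12·2 = 24 ≡ 1).
So x ≡ 2·22 = 44 ≡ 21 (mod 23).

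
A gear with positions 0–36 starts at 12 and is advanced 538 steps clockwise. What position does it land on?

538 − 14·37 = 20, so 538 ≡ 20 (mod 37).
(12 + 20) mod 37 = 32.

32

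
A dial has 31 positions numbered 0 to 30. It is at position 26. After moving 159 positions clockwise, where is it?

30

159 = 5·31 + 4, so 159 mod 31 = 4.
(26 + 4) mod 31 = 30.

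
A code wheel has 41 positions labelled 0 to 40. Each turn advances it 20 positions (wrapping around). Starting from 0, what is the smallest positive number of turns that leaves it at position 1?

20·39 = 780 = 19·41 + 1, so 20⁻¹ ≡ 39 (mod 41).

39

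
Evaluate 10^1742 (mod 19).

16

By repeated squaring mod 19: 10^1≡10, 10^2≡5, 10^4≡6, 10^8≡17, 10^16≡4, 10^32≡16, 10^64≡9, 10^128≡5, 10^256≡6, 10^512≡17, 10^1024≡4.
1742 = 2 + 4 + 8 + 64 + 128 + 512 + 1024, so 10^1742 ≡ 5·6·17·9·5·17·4 ≡ 16 (mod 19).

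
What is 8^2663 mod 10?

2

The units digit of 8^n cycles with period 4: 8, 4, 2, 6, …
2663 leaves remainder 3 on division by 4, so 8^2663 ends in 2.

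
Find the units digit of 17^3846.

9

Last digits of 7^n: 7, 9, 3, 1 (period 4).
3846 leaves remainder 2 on division by 4, so 17^3846 ends in 9.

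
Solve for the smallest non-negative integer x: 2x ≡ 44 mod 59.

2⁻¹ ≡ 30 (mod 59) because 2·30 = 60 = 1·59 + 1.
Multiplying both sides by 30: x ≡ 30·44 = 1320 ≡ 22 (mod 59).
Check: 2·22 = 44 = 0·59 + 44.

22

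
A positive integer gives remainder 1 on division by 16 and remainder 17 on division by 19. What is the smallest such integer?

x ≡ 1 (mod 16) gives x ∈ {1, 17}.
The first of these with x mod 19 = 17 is 17.

17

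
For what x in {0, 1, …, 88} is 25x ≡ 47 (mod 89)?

The inverse of 25 mod 89 is 57 (since 25·57 = 1425 ≡ 1).
So x ≡ 57·47 = 2679 ≡ 9 (mod 89).

9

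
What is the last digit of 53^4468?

1

The units digit of 53^n cycles with period 4: 3, 9, 7, 1, …
4468 leaves remainder 0 on division by 4, so 53^4468 ends in 1.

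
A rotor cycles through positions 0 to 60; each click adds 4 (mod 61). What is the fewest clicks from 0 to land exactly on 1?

46

4·46 = 184 = 3·61 + 1, so 4⁻¹ ≡ 46 (mod 61).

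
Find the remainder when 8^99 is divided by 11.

7

By repeated squaring mod 11: 8^1≡8, 8^2≡9, 8^4≡4, 8^8≡5, 8^16≡3, 8^32≡9, 8^64≡4.
Since 99 = 1 + 2 + 32 + 64 in binary, 8^99 ≡ 8·9·9·4 ≡ 7 (mod 11).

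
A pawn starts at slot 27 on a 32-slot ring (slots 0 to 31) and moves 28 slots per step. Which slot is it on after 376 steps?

376·28 = 10528.
10528 = 329·32 + 0, so 10528 mod 32 = 0.
(27 + 0) mod 32 = 27.

27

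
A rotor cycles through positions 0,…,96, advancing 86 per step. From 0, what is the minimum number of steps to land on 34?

86⁻¹ ≡ 44 (mod 97) because 86·44 = 3784 = 39·97 + 1.
Multiplying both sides by 44: x ≡ 44·34 = 1496 ≡ 41 (mod 97).

41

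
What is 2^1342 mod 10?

4

Last digits of 2^n: 2, 4, 8, 6 (period 4).
1342 mod 4 = 2, so the last digit matches 2^2 = 4.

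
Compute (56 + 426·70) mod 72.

68

426·70 = 29820.
29820 − 414·72 = 12, so 29820 ≡ 12 (mod 72).
(56 + 12) mod 72 = 68.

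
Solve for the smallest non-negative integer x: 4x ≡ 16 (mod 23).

The inverse of 4 mod 23 is 6 (since 4·6 = 24 ≡ 1).
Multiplying both sides by 6: x ≡ 6·16 = 96 ≡ 4 (mod 23).

4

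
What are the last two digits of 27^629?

Square-and-reduce mod 100: 27^1≡27, 27^2≡29, 27^4≡41, 27^8≡81, 27^16≡61, 27^32≡21, 27^64≡41, 27^128≡81, 27^256≡61, 27^512≡21.
Since 629 = 1 + 4 + 16 + 32 + 64 + 512 in binary, 27^629 ≡ 27·41·61·21·41·21 ≡ 87 (mod 100).

87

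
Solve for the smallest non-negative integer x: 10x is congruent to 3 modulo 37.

10⁻¹ ≡ 26 (mod 37) because 10·26 = 260 = 7·37 + 1.
Multiplying both sides by 26: x ≡ 26·3 = 78 ≡ 4 (mod 37).

4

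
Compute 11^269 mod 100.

91

By repeated squaring mod 100: 11^1≡11, 11^2≡21, 11^4≡41, 11^8≡81, 11^16≡61, 11^32≡21, 11^64≡41, 11^128≡81, 11^256≡61.
Since 269 = 1 + 4 + 8 + 256 in binary, 11^269 ≡ 11·41·81·61 ≡ 91 (mod 100).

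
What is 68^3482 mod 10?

Powers of 8 mod 10 repeat with period 4: 8, 4, 2, 6.
3482 mod 4 = 2, so the last digit matches 8^2 = 4.

4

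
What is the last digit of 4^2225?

Powers of 4 mod 10 repeat with period 2: 4, 6.
2225 leaves remainder 1 on division by 2, so 4^2225 ends in 4.

4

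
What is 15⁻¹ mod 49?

36

49 = 3·15 + 4
15 = 3·4 + 3
4 = 1·3 + 1
3 = 3·1 + 0
Back-substituting gives 15·36 ≡ 1 (mod 49).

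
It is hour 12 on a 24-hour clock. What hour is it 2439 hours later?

2439 mod 24 = 15 (since 101·24 = 2424).
(12 + 15) mod 24 = 3.

3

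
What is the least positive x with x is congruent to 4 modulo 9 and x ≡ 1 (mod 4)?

13

Since 4·7 ≡ 1 (mod 9), take x = 1 + 4·((4−1)·7 mod 9) = 1 + 4·3 = 13.
Check: 13 mod 9 = 4, 13 mod 4 = 1.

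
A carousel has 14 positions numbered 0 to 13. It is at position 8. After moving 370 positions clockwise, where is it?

370 mod 14 = 6 (since 26·14 = 364).
(8 + 6) mod 14 = 0.

0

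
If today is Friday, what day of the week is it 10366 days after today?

Dividing 10366 by 7 gives quotient 1480 and remainder 6.
Friday + 6 days → Thursday.

Thursday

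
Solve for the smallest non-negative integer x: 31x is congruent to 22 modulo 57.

31⁻¹ ≡ 46 (mod 57) because 31·46 = 1426 = 25·57 + 1.
Multiplying both sides by 46: x ≡ 46·22 = 1012 ≡ 43 (mod 57).
Check: 31·43 = 1333 = 23·57 + 22.

43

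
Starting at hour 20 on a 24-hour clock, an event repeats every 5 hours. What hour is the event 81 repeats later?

81·5 = 405.
405 − 16·24 = 21, so 405 ≡ 21 (mod 24).
(20 + 21) mod 24 = 17.

17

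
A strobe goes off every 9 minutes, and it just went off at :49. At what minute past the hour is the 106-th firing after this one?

43

106·9 = 954.
954 = 15·60 + 54, so 954 mod 60 = 54.
(49 + 54) mod 60 = 43.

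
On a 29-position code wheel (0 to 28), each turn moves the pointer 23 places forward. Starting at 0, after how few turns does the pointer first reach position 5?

4

23⁻¹ ≡ 24 (mod 29) because 23·24 = 552 = 19·29 + 1.
So x ≡ 24·5 = 120 ≡ 4 (mod 29).
Check: 23·4 = 92 = 3·29 + 5.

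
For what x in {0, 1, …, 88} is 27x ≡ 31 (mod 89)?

The inverse of 27 mod 89 is 33 (since 27·33 = 891 ≡ 1).
Multiplying both sides by 33: x ≡ 33·31 = 1023 ≡ 44 (mod 89).
Check: 27·44 = 1188 = 13·89 + 31.

44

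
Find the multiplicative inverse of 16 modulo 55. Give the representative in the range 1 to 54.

31

55 = 3·16 + 7
16 = 2·7 + 2
7 = 3·2 + 1
2 = 2·1 + 0
Back-substituting gives 16·31 ≡ 1 (mod 55).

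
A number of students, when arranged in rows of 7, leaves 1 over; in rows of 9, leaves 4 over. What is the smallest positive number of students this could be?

22

Since 9·4 ≡ 1 (mod 7), take x = 4 + 9·((1−4)·4 mod 7) = 4 + 9·2 = 22.
Check: 22 mod 7 = 1, 22 mod 9 = 4.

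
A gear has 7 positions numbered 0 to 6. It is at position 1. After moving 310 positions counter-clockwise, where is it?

6

310 = 44·7 + 2, so 310 mod 7 = 2.
(1 − 2) mod 7 = 6.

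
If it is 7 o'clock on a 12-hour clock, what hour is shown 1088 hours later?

1088 = 90·12 + 8, so 1088 mod 12 = 8.
7 + 8 → 3 on a 12-hour dial.

3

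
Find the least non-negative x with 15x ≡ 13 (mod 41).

20

15⁻¹ ≡ 11 (mod 41) because 15·11 = 165 = 4·41 + 1.
Multiplying both sides by 11: x ≡ 11·13 = 143 ≡ 20 (mod 41).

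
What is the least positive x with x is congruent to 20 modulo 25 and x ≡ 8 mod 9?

170

x ≡ 8 (mod 9) gives x ∈ {8, 17, 26, 35, 44, 53, 62, 71, …}.
The first of these with x mod 25 = 20 is 170.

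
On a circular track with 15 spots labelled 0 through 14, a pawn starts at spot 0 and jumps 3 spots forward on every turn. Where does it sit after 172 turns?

6

172·3 = 516.
516 = 34·15 + 6, so 516 mod 15 = 6.
(0 + 6) mod 15 = 6.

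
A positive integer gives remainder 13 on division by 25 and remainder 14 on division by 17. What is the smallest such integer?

Since 17·3 ≡ 1 (mod 25), take x = 14 + 17·((13−14)·3 mod 25) = 14 + 17·22 = 388.
Check: 388 mod 25 = 13, 388 mod 17 = 14.

388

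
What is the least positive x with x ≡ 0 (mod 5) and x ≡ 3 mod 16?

35

Since 16·1 ≡ 1 (mod 5), take x = 3 + 16·((0−3)·1 mod 5) = 3 + 16·2 = 35.
Check: 35 mod 5 = 0, 35 mod 16 = 3.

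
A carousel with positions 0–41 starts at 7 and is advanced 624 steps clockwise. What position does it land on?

Dividing 624 by 42 gives quotient 14 and remainder 36.
(7 + 36) mod 42 = 1.

1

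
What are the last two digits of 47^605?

07

Square-and-reduce mod 100: 47^1≡47, 47^2≡9, 47^4≡81, 47^8≡61, 47^16≡21, 47^32≡41, 47^64≡81, 47^128≡61, 47^256≡21, 47^512≡41.
Since 605 = 1 + 4 + 8 + 16 + 64 + 512 in binary, 47^605 ≡ 47·81·61·21·81·41 ≡ 7 (mod 100).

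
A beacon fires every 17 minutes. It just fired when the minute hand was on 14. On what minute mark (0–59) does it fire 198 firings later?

198·17 = 3366.
3366 − 56·60 = 6, so 3366 ≡ 6 (mod 60).
(14 + 6) mod 60 = 20.

20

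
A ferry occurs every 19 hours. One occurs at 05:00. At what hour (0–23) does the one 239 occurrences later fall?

10

239·19 = 4541.
4541 − 189·24 = 5, so 4541 ≡ 5 (mod 24).
(5 + 5) mod 24 = 10.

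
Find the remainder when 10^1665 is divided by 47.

35

Square-and-reduce mod 47: 10^1≡10, 10^2≡6, 10^4≡36, 10^8≡27, 10^16≡24, 10^32≡12, 10^64≡3, 10^128≡9, 10^256≡34, 10^512≡28, 10^1024≡32.
1665 = 1 + 128 + 512 + 1024, so 10^1665 ≡ 10·9·28·32 ≡ 35 (mod 47).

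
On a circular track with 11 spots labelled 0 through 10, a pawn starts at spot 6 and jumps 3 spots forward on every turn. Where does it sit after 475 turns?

475·3 = 1425.
Dividing 1425 by 11 gives quotient 129 and remainder 6.
(6 + 6) mod 11 = 1.

1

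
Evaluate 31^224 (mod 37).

Successive squares of 31 mod 37: 31^1≡31, 31^2≡36, 31^4≡1, 31^8≡1, 31^16≡1, 31^32≡1, 31^64≡1, 31^128≡1.
Since 224 = 32 + 64 + 128 in binary, 31^224 ≡ 1·1·1 ≡ 1 (mod 37).

1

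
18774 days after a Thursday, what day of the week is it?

Thursday

18774 − 2682·7 = 0, so 18774 ≡ 0 (mod 7).
Thursday + 0 days → Thursday.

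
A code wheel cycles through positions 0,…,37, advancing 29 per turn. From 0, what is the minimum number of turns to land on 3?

25

The inverse of 29 mod 38 is 21 (since 29·21 = 609 ≡ 1).
Multiplying both sides by 21: x ≡ 21·3 = 63 ≡ 25 (mod 38).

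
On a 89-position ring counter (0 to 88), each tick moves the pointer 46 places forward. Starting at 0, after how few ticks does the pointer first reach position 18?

The inverse of 46 mod 89 is 60 (since 46·60 = 2760 ≡ 1).
Multiplying both sides by 60: x ≡ 60·18 = 1080 ≡ 12 (mod 89).
Check: 46·12 = 552 = 6·89 + 18.

12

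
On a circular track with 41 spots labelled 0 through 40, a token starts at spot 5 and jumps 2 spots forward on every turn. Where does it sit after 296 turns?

296·2 = 592.
592 = 14·41 + 18, so 592 mod 41 = 18.
(5 + 18) mod 41 = 23.

23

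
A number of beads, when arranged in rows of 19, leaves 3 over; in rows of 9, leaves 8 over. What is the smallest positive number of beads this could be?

98

x ≡ 8 (mod 9) gives x ∈ {8, 17, 26, 35, 44, 53, 62, 71, …}.
The first of these with x mod 19 = 3 is 98.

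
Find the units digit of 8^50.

The units digit of 8^n cycles with period 4: 8, 4, 2, 6, …
50 mod 4 = 2, so the last digit matches 8^2 = 4.

4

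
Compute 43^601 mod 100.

43

Square-and-reduce mod 100: 43^1≡43, 43^2≡49, 43^4≡1, 43^8≡1, 43^16≡1, 43^32≡1, 43^64≡1, 43^128≡1, 43^256≡1, 43^512≡1.
Since 601 = 1 + 8 + 16 + 64 + 512 in binary, 43^601 ≡ 43·1·1·1·1 ≡ 43 (mod 100).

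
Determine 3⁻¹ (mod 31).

31 = 10·3 + 1
3 = 3·1 + 0
Back-substituting gives 3·21 ≡ 1 (mod 31).

21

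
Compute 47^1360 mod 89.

8

Successive squares of 47 mod 89: 47^1≡47, 47^2≡73, 47^4≡78, 47^8≡32, 47^16≡45, 47^32≡67, 47^64≡39, 47^128≡8, 47^256≡64, 47^512≡2, 47^1024≡4.
Since 1360 = 16 + 64 + 256 + 1024 in binary, 47^1360 ≡ 45·39·64·4 ≡ 8 (mod 89).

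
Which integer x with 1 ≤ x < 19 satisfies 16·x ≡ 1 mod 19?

16·6 = 96 = 5·19 + 1, so 16⁻¹ ≡ 6 (mod 19).

6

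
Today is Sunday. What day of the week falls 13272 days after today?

Dividing 13272 by 7 gives quotient 1896 and remainder 0.
Sunday + 0 days → Sunday.

Sunday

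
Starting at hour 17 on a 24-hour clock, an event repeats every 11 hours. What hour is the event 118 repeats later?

118·11 = 1298.
1298 mod 24 = 2 (since 54·24 = 1296).
(17 + 2) mod 24 = 19.

19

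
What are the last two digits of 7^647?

Successive squares of 7 mod 100: 7^1≡7, 7^2≡49, 7^4≡1, 7^8≡1, 7^16≡1, 7^32≡1, 7^64≡1, 7^128≡1, 7^256≡1, 7^512≡1.
Since 647 = 1 + 2 + 4 + 128 + 512 in binary, 7^647 ≡ 7·49·1·1·1 ≡ 43 (mod 100).

43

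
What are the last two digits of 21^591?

21

Successive squares of 21 mod 100: 21^1≡21, 21^2≡41, 21^4≡81, 21^8≡61, 21^16≡21, 21^32≡41, 21^64≡81, 21^128≡61, 21^256≡21, 21^512≡41.
Since 591 = 1 + 2 + 4 + 8 + 64 + 512 in binary, 21^591 ≡ 21·41·81·61·81·41 ≡ 21 (mod 100).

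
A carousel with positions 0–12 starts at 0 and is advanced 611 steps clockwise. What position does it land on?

0

611 mod 13 = 0 (since 47·13 = 611).
(0 + 0) mod 13 = 0.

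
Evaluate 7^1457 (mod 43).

37

By repeated squaring mod 43: 7^1≡7, 7^2≡6, 7^4≡36, 7^8≡6, 7^16≡36, 7^32≡6, 7^64≡36, 7^128≡6, 7^256≡36, 7^512≡6, 7^1024≡36.
1457 = 1 + 16 + 32 + 128 + 256 + 1024, so 7^1457 ≡ 7·36·6·6·36·36 ≡ 37 (mod 43).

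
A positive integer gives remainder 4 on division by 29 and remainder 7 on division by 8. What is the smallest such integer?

x ≡ 7 (mod 8) gives x ∈ {7, 15, 23, 31, 39, 47, 55, 63, …}.
The first of these with x mod 29 = 4 is 207.

207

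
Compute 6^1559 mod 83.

6

By repeated squaring mod 83: 6^1≡6, 6^2≡36, 6^4≡51, 6^8≡28, 6^16≡37, 6^32≡41, 6^64≡21, 6^128≡26, 6^256≡12, 6^512≡61, 6^1024≡69.
Since 1559 = 1 + 2 + 4 + 16 + 512 + 1024 in binary, 6^1559 ≡ 6·36·51·37·61·69 ≡ 6 (mod 83).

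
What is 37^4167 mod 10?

Powers of 7 mod 10 repeat with period 4: 7, 9, 3, 1.
4167 leaves remainder 3 on division by 4, so 37^4167 ends in 3.

3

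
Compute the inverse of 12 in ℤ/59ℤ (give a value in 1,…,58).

12·5 = 60 = 1·59 + 1, so 12⁻¹ ≡ 5 (mod 59).

5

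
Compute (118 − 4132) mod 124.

4132 mod 124 = 40 (since 33·124 = 4092).
(118 − 40) mod 124 = 78.

78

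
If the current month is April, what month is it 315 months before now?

January

Dividing 315 by 12 gives quotient 26 and remainder 3.
April − 3 months → January.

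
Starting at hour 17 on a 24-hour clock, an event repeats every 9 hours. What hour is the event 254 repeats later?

254·9 = 2286.
Dividing 2286 by 24 gives quotient 95 and remainder 6.
(17 + 6) mod 24 = 23.

23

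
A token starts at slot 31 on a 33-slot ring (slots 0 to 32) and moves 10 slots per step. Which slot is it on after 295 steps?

11

295·10 = 2950.
2950 mod 33 = 13 (since 89·33 = 2937).
(31 + 13) mod 33 = 11.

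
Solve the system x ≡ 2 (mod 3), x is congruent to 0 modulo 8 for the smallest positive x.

x ≡ 2 (mod 3) gives x ∈ {2, 5, 8}.
The first of these with x mod 8 = 0 is 8.

8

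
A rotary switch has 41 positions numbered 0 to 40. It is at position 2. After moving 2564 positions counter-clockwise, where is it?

21

Dividing 2564 by 41 gives quotient 62 and remainder 22.
(2 − 22) mod 41 = 21.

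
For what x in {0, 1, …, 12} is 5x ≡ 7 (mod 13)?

The inverse of 5 mod 13 is 8 (since 5·8 = 40 ≡ 1).
So x ≡ 8·7 = 56 ≡ 4 (mod 13).

4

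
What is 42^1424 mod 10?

Last digits of 2^n: 2, 4, 8, 6 (period 4).
1424 leaves remainder 0 on division by 4, so 42^1424 ends in 6.

6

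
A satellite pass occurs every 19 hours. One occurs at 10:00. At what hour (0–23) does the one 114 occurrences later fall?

16

114·19 = 2166.
2166 = 90·24 + 6, so 2166 mod 24 = 6.
(10 + 6) mod 24 = 16.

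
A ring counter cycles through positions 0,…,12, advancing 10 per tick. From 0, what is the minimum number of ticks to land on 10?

1

10⁻¹ ≡ 4 (mod 13) because 10·4 = 40 = 3·13 + 1.
Multiplying both sides by 4: x ≡ 4·10 = 40 ≡ 1 (mod 13).
Check: 10·1 = 10 = 0·13 + 10.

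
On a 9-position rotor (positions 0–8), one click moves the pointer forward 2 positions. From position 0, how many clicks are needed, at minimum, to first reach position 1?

5

2·5 = 10 = 1·9 + 1, so 2⁻¹ ≡ 5 (mod 9).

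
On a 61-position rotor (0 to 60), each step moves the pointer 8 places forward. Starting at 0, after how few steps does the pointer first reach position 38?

8⁻¹ ≡ 23 (mod 61) because 8·23 = 184 = 3·61 + 1.
So x ≡ 23·38 = 874 ≡ 20 (mod 61).

20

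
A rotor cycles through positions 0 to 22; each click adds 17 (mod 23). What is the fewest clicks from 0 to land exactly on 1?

23 = 1·17 + 6
17 = 2·6 + 5
6 = 1·5 + 1
5 = 5·1 + 0
Back-substituting gives 17·19 ≡ 1 (mod 23).

19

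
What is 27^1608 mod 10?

The units digit of 27^n cycles with period 4: 7, 9, 3, 1, …
1608 mod 4 = 0, so the last digit matches 7^4 = 1.

1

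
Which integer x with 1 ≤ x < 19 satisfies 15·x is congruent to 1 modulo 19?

14

19 = 1·15 + 4
15 = 3·4 + 3
4 = 1·3 + 1
3 = 3·1 + 0
Back-substituting gives 15·14 ≡ 1 (mod 19).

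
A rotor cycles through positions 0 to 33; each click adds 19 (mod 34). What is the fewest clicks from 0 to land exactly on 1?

19·9 = 171 = 5·34 + 1, so 19⁻¹ ≡ 9 (mod 34).

9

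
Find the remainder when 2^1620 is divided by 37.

By repeated squaring mod 37: 2^1≡2, 2^2≡4, 2^4≡16, 2^8≡34, 2^16≡9, 2^32≡7, 2^64≡12, 2^128≡33, 2^256≡16, 2^512≡34, 2^1024≡9.
Since 1620 = 4 + 16 + 64 + 512 + 1024 in binary, 2^1620 ≡ 16·9·12·34·9 ≡ 1 (mod 37).

1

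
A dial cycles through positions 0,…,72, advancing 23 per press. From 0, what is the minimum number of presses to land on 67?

41

The inverse of 23 mod 73 is 54 (since 23·54 = 1242 ≡ 1).
Multiplying both sides by 54: x ≡ 54·67 = 3618 ≡ 41 (mod 73).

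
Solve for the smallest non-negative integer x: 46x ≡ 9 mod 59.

The inverse of 46 mod 59 is 9 (since 46·9 = 414 ≡ 1).
Multiplying both sides by 9: x ≡ 9·9 = 81 ≡ 22 (mod 59).
Check: 46·22 = 1012 = 17·59 + 9.

22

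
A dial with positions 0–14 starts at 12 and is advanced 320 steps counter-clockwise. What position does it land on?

7

320 mod 15 = 5 (since 21·15 = 315).
(12 − 5) mod 15 = 7.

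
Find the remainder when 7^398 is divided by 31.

10

By repeated squaring mod 31: 7^1≡7, 7^2≡18, 7^4≡14, 7^8≡10, 7^16≡7, 7^32≡18, 7^64≡14, 7^128≡10, 7^256≡7.
Since 398 = 2 + 4 + 8 + 128 + 256 in binary, 7^398 ≡ 18·14·10·10·7 ≡ 10 (mod 31).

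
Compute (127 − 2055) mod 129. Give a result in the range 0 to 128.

2055 − 15·129 = 120, so 2055 ≡ 120 (mod 129).
(127 − 120) mod 129 = 7.

7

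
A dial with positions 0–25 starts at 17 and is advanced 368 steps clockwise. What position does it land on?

21

368 mod 26 = 4 (since 14·26 = 364).
(17 + 4) mod 26 = 21.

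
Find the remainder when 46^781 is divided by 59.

22

By repeated squaring mod 59: 46^1≡46, 46^2≡51, 46^4≡5, 46^8≡25, 46^16≡35, 46^32≡45, 46^64≡19, 46^128≡7, 46^256≡49, 46^512≡41.
Since 781 = 1 + 4 + 8 + 256 + 512 in binary, 46^781 ≡ 46·5·25·49·41 ≡ 22 (mod 59).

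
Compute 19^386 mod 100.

Successive squares of 19 mod 100: 19^1≡19, 19^2≡61, 19^4≡21, 19^8≡41, 19^16≡81, 19^32≡61, 19^64≡21, 19^128≡41, 19^256≡81.
Since 386 = 2 + 128 + 256 in binary, 19^386 ≡ 61·41·81 ≡ 81 (mod 100).

81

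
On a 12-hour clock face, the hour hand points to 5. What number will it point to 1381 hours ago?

1381 = 115·12 + 1, so 1381 mod 12 = 1.
5 − 1 → 4 on a 12-hour dial.

4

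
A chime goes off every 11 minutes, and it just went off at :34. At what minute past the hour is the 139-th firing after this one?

3

139·11 = 1529.
Dividing 1529 by 60 gives quotient 25 and remainder 29.
(34 + 29) mod 60 = 3.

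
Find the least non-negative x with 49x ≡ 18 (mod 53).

49⁻¹ ≡ 13 (mod 53) because 49·13 = 637 = 12·53 + 1.
Multiplying both sides by 13: x ≡ 13·18 = 234 ≡ 22 (mod 53).

22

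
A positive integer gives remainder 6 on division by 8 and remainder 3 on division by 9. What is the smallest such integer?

x ≡ 6 (mod 8) gives x ∈ {6, 14, 22, 30}.
The first of these with x mod 9 = 3 is 30.

30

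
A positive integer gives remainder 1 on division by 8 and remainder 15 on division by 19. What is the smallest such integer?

x ≡ 1 (mod 8) gives x ∈ {1, 9, 17, 25, 33, 41, 49, 57, …}.
The first of these with x mod 19 = 15 is 129.

129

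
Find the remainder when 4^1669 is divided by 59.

Successive squares of 4 mod 59: 4^1≡4, 4^2≡16, 4^4≡20, 4^8≡46, 4^16≡51, 4^32≡5, 4^64≡25, 4^128≡35, 4^256≡45, 4^512≡19, 4^1024≡7.
1669 = 1 + 4 + 128 + 512 + 1024, so 4^1669 ≡ 4·20·35·19·7 ≡ 51 (mod 59).

51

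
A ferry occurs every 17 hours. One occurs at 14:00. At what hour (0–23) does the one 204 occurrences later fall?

204·17 = 3468.
Dividing 3468 by 24 gives quotient 144 and remainder 12.
(14 + 12) mod 24 = 2.

2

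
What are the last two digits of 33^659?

97

By repeated squaring mod 100: 33^1≡33, 33^2≡89, 33^4≡21, 33^8≡41, 33^16≡81, 33^32≡61, 33^64≡21, 33^128≡41, 33^256≡81, 33^512≡61.
659 = 1 + 2 + 16 + 128 + 512, so 33^659 ≡ 33·89·81·41·61 ≡ 97 (mod 100).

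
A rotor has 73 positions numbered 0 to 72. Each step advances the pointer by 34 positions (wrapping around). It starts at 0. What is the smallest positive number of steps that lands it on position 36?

The inverse of 34 mod 73 is 58 (since 34·58 = 1972 ≡ 1).
Multiplying both sides by 58: x ≡ 58·36 = 2088 ≡ 44 (mod 73).
Check: 34·44 = 1496 = 20·73 + 36.

44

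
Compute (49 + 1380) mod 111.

1380 = 12·111 + 48, so 1380 mod 111 = 48.
(49 + 48) mod 111 = 97.

97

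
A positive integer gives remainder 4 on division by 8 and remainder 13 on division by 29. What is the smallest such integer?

x ≡ 4 (mod 8) gives x ∈ {4, 12, 20, 28, 36, 44, 52, 60, …}.
The first of these with x mod 29 = 13 is 100.

100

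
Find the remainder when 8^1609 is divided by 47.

6

Successive squares of 8 mod 47: 8^1≡8, 8^2≡17, 8^4≡7, 8^8≡2, 8^16≡4, 8^32≡16, 8^64≡21, 8^128≡18, 8^256≡42, 8^512≡25, 8^1024≡14.
1609 = 1 + 8 + 64 + 512 + 1024, so 8^1609 ≡ 8·2·21·25·14 ≡ 6 (mod 47).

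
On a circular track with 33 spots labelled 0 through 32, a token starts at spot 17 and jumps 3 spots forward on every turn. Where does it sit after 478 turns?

32

478·3 = 1434.
1434 − 43·33 = 15, so 1434 ≡ 15 (mod 33).
(17 + 15) mod 33 = 32.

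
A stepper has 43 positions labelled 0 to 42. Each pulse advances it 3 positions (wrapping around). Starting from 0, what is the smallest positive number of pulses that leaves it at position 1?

43 = 14·3 + 1
3 = 3·1 + 0
Back-substituting gives 3·29 ≡ 1 (mod 43).

29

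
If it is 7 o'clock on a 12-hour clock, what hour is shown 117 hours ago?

10

117 = 9·12 + 9, so 117 mod 12 = 9.
7 − 9 → 10 on a 12-hour dial.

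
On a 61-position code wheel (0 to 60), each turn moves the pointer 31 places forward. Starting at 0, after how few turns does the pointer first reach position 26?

52

31⁻¹ ≡ 2 (mod 61) because 31·2 = 62 = 1·61 + 1.
Multiplying both sides by 2: x ≡ 2·26 = 52 ≡ 52 (mod 61).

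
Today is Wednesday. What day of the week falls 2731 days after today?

Thursday

2731 = 390·7 + 1, so 2731 mod 7 = 1.
Wednesday + 1 day → Thursday.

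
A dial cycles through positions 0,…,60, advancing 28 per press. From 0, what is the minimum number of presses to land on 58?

28⁻¹ ≡ 24 (mod 61) because 28·24 = 672 = 11·61 + 1.
Multiplying both sides by 24: x ≡ 24·58 = 1392 ≡ 50 (mod 61).

50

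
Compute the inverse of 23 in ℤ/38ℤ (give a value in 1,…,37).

23·5 = 115 = 3·38 + 1, so 23⁻¹ ≡ 5 (mod 38).

5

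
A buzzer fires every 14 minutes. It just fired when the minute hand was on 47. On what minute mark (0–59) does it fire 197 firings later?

197·14 = 2758.
Dividing 2758 by 60 gives quotient 45 and remainder 58.
(47 + 58) mod 60 = 45.

45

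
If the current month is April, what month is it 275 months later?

March

275 = 22·12 + 11, so 275 mod 12 = 11.
April + 11 months → March.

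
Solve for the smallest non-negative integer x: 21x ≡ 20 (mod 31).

29

The inverse of 21 mod 31 is 3 (since 21·3 = 63 ≡ 1).
Multiplying both sides by 3: x ≡ 3·20 = 60 ≡ 29 (mod 31).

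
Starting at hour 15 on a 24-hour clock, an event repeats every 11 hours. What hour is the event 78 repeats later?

9

78·11 = 858.
Dividing 858 by 24 gives quotient 35 and remainder 18.
(15 + 18) mod 24 = 9.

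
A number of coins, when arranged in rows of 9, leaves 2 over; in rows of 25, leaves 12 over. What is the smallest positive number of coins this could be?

x ≡ 2 (mod 9) gives x ∈ {2, 11, 20, 29, 38, 47, 56, 65, …}.
The first of these with x mod 25 = 12 is 137.

137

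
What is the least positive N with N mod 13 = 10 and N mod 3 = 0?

Since 3·9 ≡ 1 (mod 13), take x = 0 + 3·((10−0)·9 mod 13) = 0 + 3·12 = 36.
Check: 36 mod 13 = 10, 36 mod 3 = 0.

36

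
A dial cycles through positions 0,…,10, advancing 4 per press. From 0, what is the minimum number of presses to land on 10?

The inverse of 4 mod 11 is 3 (since 4·3 = 12 ≡ 1).
So x ≡ 3·10 = 30 ≡ 8 (mod 11).

8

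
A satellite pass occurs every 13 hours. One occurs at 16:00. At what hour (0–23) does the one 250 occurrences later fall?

250·13 = 3250.
Dividing 3250 by 24 gives quotient 135 and remainder 10.
(16 + 10) mod 24 = 2.

2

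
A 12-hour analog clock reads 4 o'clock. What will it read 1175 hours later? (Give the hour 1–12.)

3

1175 = 97·12 + 11, so 1175 mod 12 = 11.
4 + 11 → 3 on a 12-hour dial.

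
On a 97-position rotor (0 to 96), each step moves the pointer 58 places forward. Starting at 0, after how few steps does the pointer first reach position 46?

The inverse of 58 mod 97 is 92 (since 58·92 = 5336 ≡ 1).
So x ≡ 92·46 = 4232 ≡ 61 (mod 97).

61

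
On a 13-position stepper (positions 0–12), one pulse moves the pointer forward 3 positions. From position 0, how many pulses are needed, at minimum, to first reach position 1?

3·9 = 27 = 2·13 + 1, so 3⁻¹ ≡ 9 (mod 13).

9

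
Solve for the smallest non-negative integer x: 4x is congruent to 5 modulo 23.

7

The inverse of 4 mod 23 is 6 (since 4·6 = 24 ≡ 1).
Multiplying both sides by 6: x ≡ 6·5 = 30 ≡ 7 (mod 23).
Check: 4·7 = 28 = 1·23 + 5.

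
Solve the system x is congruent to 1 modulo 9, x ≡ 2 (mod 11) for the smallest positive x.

46

x ≡ 1 (mod 9) gives x ∈ {1, 10, 19, 28, 37, 46}.
The first of these with x mod 11 = 2 is 46.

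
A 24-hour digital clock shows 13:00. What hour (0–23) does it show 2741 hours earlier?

2741 mod 24 = 5 (since 114·24 = 2736).
(13 − 5) mod 24 = 8.

8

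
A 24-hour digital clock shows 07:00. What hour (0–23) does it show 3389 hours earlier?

2

3389 mod 24 = 5 (since 141·24 = 3384).
(7 − 5) mod 24 = 2.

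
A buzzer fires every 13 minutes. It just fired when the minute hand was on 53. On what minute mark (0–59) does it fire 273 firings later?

273·13 = 3549.
3549 − 59·60 = 9, so 3549 ≡ 9 (mod 60).
(53 + 9) mod 60 = 2.

2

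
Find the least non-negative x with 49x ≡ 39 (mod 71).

The inverse of 49 mod 71 is 29 (since 49·29 = 1421 ≡ 1).
Multiplying both sides by 29: x ≡ 29·39 = 1131 ≡ 66 (mod 71).

66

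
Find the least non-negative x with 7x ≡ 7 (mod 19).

7⁻¹ ≡ 11 (mod 19) because 7·11 = 77 = 4·19 + 1.
So x ≡ 11·7 = 77 ≡ 1 (mod 19).

1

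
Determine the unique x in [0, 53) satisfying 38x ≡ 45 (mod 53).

50

The inverse of 38 mod 53 is 7 (since 38·7 = 266 ≡ 1).
Multiplying both sides by 7: x ≡ 7·45 = 315 ≡ 50 (mod 53).
Check: 38·50 = 1900 = 35·53 + 45.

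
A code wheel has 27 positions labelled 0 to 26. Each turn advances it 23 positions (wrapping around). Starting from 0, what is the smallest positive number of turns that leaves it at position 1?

20

23·20 = 460 = 17·27 + 1, so 23⁻¹ ≡ 20 (mod 27).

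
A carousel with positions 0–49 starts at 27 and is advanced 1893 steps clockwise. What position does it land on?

Dividing 1893 by 50 gives quotient 37 and remainder 43.
(27 + 43) mod 50 = 20.

20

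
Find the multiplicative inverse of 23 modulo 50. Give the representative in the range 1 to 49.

37

50 = 2·23 + 4
23 = 5·4 + 3
4 = 1·3 + 1
3 = 3·1 + 0
Back-substituting gives 23·37 ≡ 1 (mod 50).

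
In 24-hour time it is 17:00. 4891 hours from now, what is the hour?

4891 mod 24 = 19 (since 203·24 = 4872).
(17 + 19) mod 24 = 12.

12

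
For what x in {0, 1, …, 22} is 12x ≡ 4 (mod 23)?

12⁻¹ ≡ 2 (mod 23) because 12·2 = 24 = 1·23 + 1.
So x ≡ 2·4 = 8 ≡ 8 (mod 23).
Check: 12·8 = 96 = 4·23 + 4.

8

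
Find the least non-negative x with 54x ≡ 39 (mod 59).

4

The inverse of 54 mod 59 is 47 (since 54·47 = 2538 ≡ 1).
So x ≡ 47·39 = 1833 ≡ 4 (mod 59).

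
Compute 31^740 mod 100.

Successive squares of 31 mod 100: 31^1≡31, 31^2≡61, 31^4≡21, 31^8≡41, 31^16≡81, 31^32≡61, 31^64≡21, 31^128≡41, 31^256≡81, 31^512≡61.
740 = 4 + 32 + 64 + 128 + 512, so 31^740 ≡ 21·61·21·41·61 ≡ 1 (mod 100).

1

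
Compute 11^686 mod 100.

By repeated squaring mod 100: 11^1≡11, 11^2≡21, 11^4≡41, 11^8≡81, 11^16≡61, 11^32≡21, 11^64≡41, 11^128≡81, 11^256≡61, 11^512≡21.
Since 686 = 2 + 4 + 8 + 32 + 128 + 512 in binary, 11^686 ≡ 21·41·81·21·81·21 ≡ 61 (mod 100).

61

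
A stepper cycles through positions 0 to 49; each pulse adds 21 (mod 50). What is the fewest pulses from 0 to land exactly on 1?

50 = 2·21 + 8
21 = 2·8 + 5
8 = 1·5 + 3
5 = 1·3 + 2
3 = 1·2 + 1
2 = 2·1 + 0
Back-substituting gives 21·31 ≡ 1 (mod 50).

31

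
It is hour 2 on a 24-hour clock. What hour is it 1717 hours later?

15

1717 = 71·24 + 13, so 1717 mod 24 = 13.
(2 + 13) mod 24 = 15.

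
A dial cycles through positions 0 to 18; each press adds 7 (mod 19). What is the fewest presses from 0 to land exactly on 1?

19 = 2·7 + 5
7 = 1·5 + 2
5 = 2·2 + 1
2 = 2·1 + 0
Back-substituting gives 7·11 ≡ 1 (mod 19).

11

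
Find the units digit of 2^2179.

8

The units digit of 2^n cycles with period 4: 2, 4, 8, 6, …
2179 mod 4 = 3, so the last digit matches 2^3 = 8.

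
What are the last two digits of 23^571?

Successive squares of 23 mod 100: 23^1≡23, 23^2≡29, 23^4≡41, 23^8≡81, 23^16≡61, 23^32≡21, 23^64≡41, 23^128≡81, 23^256≡61, 23^512≡21.
Since 571 = 1 + 2 + 8 + 16 + 32 + 512 in binary, 23^571 ≡ 23·29·81·61·21·21 ≡ 27 (mod 100).

27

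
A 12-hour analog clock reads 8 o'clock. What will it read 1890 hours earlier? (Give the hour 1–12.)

2

1890 = 157·12 + 6, so 1890 mod 12 = 6.
8 − 6 → 2 on a 12-hour dial.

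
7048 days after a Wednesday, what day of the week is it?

Tuesday

7048 mod 7 = 6 (since 1006·7 = 7042).
Wednesday + 6 days → Tuesday.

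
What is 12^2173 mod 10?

2

Powers of 2 mod 10 repeat with period 4: 2, 4, 8, 6.
2173 leaves remainder 1 on division by 4, so 12^2173 ends in 2.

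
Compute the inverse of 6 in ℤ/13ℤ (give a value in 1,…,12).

6·11 = 66 = 5·13 + 1, so 6⁻¹ ≡ 11 (mod 13).

11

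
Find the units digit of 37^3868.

1

Powers of 7 mod 10 repeat with period 4: 7, 9, 3, 1.
3868 mod 4 = 0, so the last digit matches 7^4 = 1.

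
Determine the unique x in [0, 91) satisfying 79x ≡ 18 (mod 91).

44

The inverse of 79 mod 91 is 53 (since 79·53 = 4187 ≡ 1).
So x ≡ 53·18 = 954 ≡ 44 (mod 91).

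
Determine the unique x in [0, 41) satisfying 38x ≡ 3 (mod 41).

40

The inverse of 38 mod 41 is 27 (since 38·27 = 1026 ≡ 1).
So x ≡ 27·3 = 81 ≡ 40 (mod 41).
Check: 38·40 = 1520 = 37·41 + 3.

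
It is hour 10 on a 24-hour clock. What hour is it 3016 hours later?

2

3016 − 125·24 = 16, so 3016 ≡ 16 (mod 24).
(10 + 16) mod 24 = 2.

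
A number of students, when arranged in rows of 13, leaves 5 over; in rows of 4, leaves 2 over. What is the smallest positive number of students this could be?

18

Since 4·10 ≡ 1 (mod 13), take x = 2 + 4·((5−2)·10 mod 13) = 2 + 4·4 = 18.
Check: 18 mod 13 = 5, 18 mod 4 = 2.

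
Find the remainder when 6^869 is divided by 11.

By repeated squaring mod 11: 6^1≡6, 6^2≡3, 6^4≡9, 6^8≡4, 6^16≡5, 6^32≡3, 6^64≡9, 6^128≡4, 6^256≡5, 6^512≡3.
869 = 1 + 4 + 32 + 64 + 256 + 512, so 6^869 ≡ 6·9·3·9·5·3 ≡ 2 (mod 11).

2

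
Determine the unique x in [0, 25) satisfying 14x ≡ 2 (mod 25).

The inverse of 14 mod 25 is 9 (since 14·9 = 126 ≡ 1).
Multiplying both sides by 9: x ≡ 9·2 = 18 ≡ 18 (mod 25).
Check: 14·18 = 252 = 10·25 + 2.

18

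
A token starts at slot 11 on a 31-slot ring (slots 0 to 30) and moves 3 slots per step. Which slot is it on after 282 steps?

20

282·3 = 846.
846 mod 31 = 9 (since 27·31 = 837).
(11 + 9) mod 31 = 20.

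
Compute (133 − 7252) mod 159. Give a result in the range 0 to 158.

7252 − 45·159 = 97, so 7252 ≡ 97 (mod 159).
(133 − 97) mod 159 = 36.

36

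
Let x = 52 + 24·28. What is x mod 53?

24·28 = 672.
672 = 12·53 + 36, so 672 mod 53 = 36.
(52 + 36) mod 53 = 35.

35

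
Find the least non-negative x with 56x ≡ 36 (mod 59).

The inverse of 56 mod 59 is 39 (since 56·39 = 2184 ≡ 1).
So x ≡ 39·36 = 1404 ≡ 47 (mod 59).
Check: 56·47 = 2632 = 44·59 + 36.

47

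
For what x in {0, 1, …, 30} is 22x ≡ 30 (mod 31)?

7

The inverse of 22 mod 31 is 24 (since 22·24 = 528 ≡ 1).
Multiplying both sides by 24: x ≡ 24·30 = 720 ≡ 7 (mod 31).
Check: 22·7 = 154 = 4·31 + 30.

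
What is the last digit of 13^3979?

7

The units digit of 13^n cycles with period 4: 3, 9, 7, 1, …
3979 leaves remainder 3 on division by 4, so 13^3979 ends in 7.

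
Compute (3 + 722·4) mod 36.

11

722·4 = 2888.
Dividing 2888 by 36 gives quotient 80 and remainder 8.
(3 + 8) mod 36 = 11.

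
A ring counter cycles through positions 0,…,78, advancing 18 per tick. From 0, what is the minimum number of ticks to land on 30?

The inverse of 18 mod 79 is 22 (since 18·22 = 396 ≡ 1).
So x ≡ 22·30 = 660 ≡ 28 (mod 79).

28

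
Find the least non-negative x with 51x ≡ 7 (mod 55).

The inverse of 51 mod 55 is 41 (since 51·41 = 2091 ≡ 1).
So x ≡ 41·7 = 287 ≡ 12 (mod 55).
Check: 51·12 = 612 = 11·55 + 7.

12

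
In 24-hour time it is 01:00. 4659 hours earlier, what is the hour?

22

Dividing 4659 by 24 gives quotient 194 and remainder 3.
(1 − 3) mod 24 = 22.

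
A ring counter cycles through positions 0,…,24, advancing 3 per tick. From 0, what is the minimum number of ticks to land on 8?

11

3⁻¹ ≡ 17 (mod 25) because 3·17 = 51 = 2·25 + 1.
Multiplying both sides by 17: x ≡ 17·8 = 136 ≡ 11 (mod 25).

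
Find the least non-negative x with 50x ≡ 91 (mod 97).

93

The inverse of 50 mod 97 is 33 (since 50·33 = 1650 ≡ 1).
So x ≡ 33·91 = 3003 ≡ 93 (mod 97).
Check: 50·93 = 4650 = 47·97 + 91.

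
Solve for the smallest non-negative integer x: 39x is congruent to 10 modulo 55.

20

39⁻¹ ≡ 24 (mod 55) because 39·24 = 936 = 17·55 + 1.
So x ≡ 24·10 = 240 ≡ 20 (mod 55).
Check: 39·20 = 780 = 14·55 + 10.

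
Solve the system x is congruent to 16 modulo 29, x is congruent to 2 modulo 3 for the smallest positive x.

x ≡ 2 (mod 3) gives x ∈ {2, 5, 8, 11, 14, 17, 20, 23, …}.
The first of these with x mod 29 = 16 is 74.

74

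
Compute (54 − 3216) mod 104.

62

3216 − 30·104 = 96, so 3216 ≡ 96 (mod 104).
(54 − 96) mod 104 = 62.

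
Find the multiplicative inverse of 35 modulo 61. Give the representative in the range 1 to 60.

35·7 = 245 = 4·61 + 1, so 35⁻¹ ≡ 7 (mod 61).

7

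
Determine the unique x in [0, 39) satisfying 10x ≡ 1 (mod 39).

The inverse of 10 mod 39 is 4 (since 10·4 = 40 ≡ 1).
So x ≡ 4·1 = 4 ≡ 4 (mod 39).

4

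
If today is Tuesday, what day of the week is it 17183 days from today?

Sunday

17183 − 2454·7 = 5, so 17183 ≡ 5 (mod 7).
Tuesday + 5 days → Sunday.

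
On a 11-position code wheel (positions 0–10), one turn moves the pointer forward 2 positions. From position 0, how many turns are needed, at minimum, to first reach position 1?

2·6 = 12 = 1·11 + 1, so 2⁻¹ ≡ 6 (mod 11).

6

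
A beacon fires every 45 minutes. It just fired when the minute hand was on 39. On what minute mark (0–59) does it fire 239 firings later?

239·45 = 10755.
Dividing 10755 by 60 gives quotient 179 and remainder 15.
(39 + 15) mod 60 = 54.

54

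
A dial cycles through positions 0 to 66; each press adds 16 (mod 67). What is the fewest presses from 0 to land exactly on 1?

21

16·21 = 336 = 5·67 + 1, so 16⁻¹ ≡ 21 (mod 67).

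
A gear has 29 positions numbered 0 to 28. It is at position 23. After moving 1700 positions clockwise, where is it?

12

Dividing 1700 by 29 gives quotient 58 and remainder 18.
(23 + 18) mod 29 = 12.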